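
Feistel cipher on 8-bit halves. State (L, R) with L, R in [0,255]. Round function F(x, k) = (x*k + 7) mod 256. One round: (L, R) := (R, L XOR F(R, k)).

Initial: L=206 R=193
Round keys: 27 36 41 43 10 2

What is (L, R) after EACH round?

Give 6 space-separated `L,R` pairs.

Round 1 (k=27): L=193 R=172
Round 2 (k=36): L=172 R=246
Round 3 (k=41): L=246 R=193
Round 4 (k=43): L=193 R=132
Round 5 (k=10): L=132 R=238
Round 6 (k=2): L=238 R=103

Answer: 193,172 172,246 246,193 193,132 132,238 238,103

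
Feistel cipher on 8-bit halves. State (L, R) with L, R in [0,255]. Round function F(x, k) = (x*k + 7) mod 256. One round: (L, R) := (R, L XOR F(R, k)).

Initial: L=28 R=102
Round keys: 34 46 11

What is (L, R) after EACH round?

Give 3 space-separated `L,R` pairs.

Round 1 (k=34): L=102 R=143
Round 2 (k=46): L=143 R=223
Round 3 (k=11): L=223 R=19

Answer: 102,143 143,223 223,19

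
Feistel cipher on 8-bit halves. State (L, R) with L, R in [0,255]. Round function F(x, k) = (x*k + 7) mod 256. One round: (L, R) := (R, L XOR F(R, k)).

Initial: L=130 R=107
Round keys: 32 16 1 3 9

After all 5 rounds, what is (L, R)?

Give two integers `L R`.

Round 1 (k=32): L=107 R=229
Round 2 (k=16): L=229 R=60
Round 3 (k=1): L=60 R=166
Round 4 (k=3): L=166 R=197
Round 5 (k=9): L=197 R=82

Answer: 197 82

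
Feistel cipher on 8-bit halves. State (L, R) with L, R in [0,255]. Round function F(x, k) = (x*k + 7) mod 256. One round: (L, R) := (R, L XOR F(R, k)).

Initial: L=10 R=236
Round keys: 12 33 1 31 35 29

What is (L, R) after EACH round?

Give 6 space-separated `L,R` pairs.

Round 1 (k=12): L=236 R=29
Round 2 (k=33): L=29 R=40
Round 3 (k=1): L=40 R=50
Round 4 (k=31): L=50 R=61
Round 5 (k=35): L=61 R=108
Round 6 (k=29): L=108 R=126

Answer: 236,29 29,40 40,50 50,61 61,108 108,126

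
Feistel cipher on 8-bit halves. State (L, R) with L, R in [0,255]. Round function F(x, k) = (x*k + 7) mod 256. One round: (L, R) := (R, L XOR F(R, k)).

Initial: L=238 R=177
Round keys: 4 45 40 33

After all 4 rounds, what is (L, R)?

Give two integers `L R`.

Round 1 (k=4): L=177 R=37
Round 2 (k=45): L=37 R=57
Round 3 (k=40): L=57 R=202
Round 4 (k=33): L=202 R=40

Answer: 202 40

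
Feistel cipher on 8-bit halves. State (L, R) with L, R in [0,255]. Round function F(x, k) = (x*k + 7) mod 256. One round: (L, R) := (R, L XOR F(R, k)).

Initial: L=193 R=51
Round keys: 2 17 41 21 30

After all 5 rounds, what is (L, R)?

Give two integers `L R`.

Round 1 (k=2): L=51 R=172
Round 2 (k=17): L=172 R=64
Round 3 (k=41): L=64 R=235
Round 4 (k=21): L=235 R=14
Round 5 (k=30): L=14 R=64

Answer: 14 64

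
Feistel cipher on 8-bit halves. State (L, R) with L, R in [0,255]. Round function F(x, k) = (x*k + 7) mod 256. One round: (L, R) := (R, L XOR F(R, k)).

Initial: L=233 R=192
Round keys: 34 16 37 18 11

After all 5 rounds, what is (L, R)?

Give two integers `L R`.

Round 1 (k=34): L=192 R=110
Round 2 (k=16): L=110 R=39
Round 3 (k=37): L=39 R=196
Round 4 (k=18): L=196 R=232
Round 5 (k=11): L=232 R=59

Answer: 232 59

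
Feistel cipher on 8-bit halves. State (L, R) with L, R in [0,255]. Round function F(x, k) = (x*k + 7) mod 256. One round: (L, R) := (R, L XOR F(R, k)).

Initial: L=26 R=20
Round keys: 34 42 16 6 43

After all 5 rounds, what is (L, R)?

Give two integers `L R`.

Answer: 254 211

Derivation:
Round 1 (k=34): L=20 R=181
Round 2 (k=42): L=181 R=173
Round 3 (k=16): L=173 R=98
Round 4 (k=6): L=98 R=254
Round 5 (k=43): L=254 R=211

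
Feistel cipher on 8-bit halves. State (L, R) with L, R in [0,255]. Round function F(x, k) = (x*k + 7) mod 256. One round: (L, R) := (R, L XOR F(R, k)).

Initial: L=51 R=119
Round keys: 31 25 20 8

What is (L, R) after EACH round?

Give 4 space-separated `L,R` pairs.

Answer: 119,67 67,229 229,168 168,162

Derivation:
Round 1 (k=31): L=119 R=67
Round 2 (k=25): L=67 R=229
Round 3 (k=20): L=229 R=168
Round 4 (k=8): L=168 R=162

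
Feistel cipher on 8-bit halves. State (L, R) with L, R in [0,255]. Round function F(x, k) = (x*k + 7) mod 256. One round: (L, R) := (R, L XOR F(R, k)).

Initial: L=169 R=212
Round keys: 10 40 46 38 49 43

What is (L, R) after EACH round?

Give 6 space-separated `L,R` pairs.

Round 1 (k=10): L=212 R=230
Round 2 (k=40): L=230 R=35
Round 3 (k=46): L=35 R=183
Round 4 (k=38): L=183 R=18
Round 5 (k=49): L=18 R=206
Round 6 (k=43): L=206 R=179

Answer: 212,230 230,35 35,183 183,18 18,206 206,179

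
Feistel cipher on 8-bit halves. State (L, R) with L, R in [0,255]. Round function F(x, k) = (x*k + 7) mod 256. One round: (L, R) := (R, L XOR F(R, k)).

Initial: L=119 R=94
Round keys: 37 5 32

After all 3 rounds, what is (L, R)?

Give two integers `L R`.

Answer: 199 13

Derivation:
Round 1 (k=37): L=94 R=234
Round 2 (k=5): L=234 R=199
Round 3 (k=32): L=199 R=13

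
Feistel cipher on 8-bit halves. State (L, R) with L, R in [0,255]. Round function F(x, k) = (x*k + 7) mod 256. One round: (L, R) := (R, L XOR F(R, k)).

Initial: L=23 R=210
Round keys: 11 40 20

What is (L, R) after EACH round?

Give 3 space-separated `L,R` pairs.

Round 1 (k=11): L=210 R=26
Round 2 (k=40): L=26 R=197
Round 3 (k=20): L=197 R=113

Answer: 210,26 26,197 197,113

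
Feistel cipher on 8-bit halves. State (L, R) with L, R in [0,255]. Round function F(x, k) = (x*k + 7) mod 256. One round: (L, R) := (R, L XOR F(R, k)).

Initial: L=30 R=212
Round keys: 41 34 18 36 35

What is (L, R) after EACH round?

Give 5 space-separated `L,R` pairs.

Answer: 212,229 229,165 165,68 68,50 50,153

Derivation:
Round 1 (k=41): L=212 R=229
Round 2 (k=34): L=229 R=165
Round 3 (k=18): L=165 R=68
Round 4 (k=36): L=68 R=50
Round 5 (k=35): L=50 R=153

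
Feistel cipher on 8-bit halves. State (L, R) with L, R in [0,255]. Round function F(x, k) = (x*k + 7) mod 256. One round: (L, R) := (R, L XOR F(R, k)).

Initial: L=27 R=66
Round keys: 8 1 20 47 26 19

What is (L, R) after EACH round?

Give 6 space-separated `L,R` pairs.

Round 1 (k=8): L=66 R=12
Round 2 (k=1): L=12 R=81
Round 3 (k=20): L=81 R=87
Round 4 (k=47): L=87 R=81
Round 5 (k=26): L=81 R=22
Round 6 (k=19): L=22 R=248

Answer: 66,12 12,81 81,87 87,81 81,22 22,248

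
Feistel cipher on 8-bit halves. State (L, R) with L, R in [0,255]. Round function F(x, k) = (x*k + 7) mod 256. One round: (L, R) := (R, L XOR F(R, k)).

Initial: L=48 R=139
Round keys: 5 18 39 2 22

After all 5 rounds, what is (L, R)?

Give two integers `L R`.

Answer: 225 108

Derivation:
Round 1 (k=5): L=139 R=142
Round 2 (k=18): L=142 R=136
Round 3 (k=39): L=136 R=49
Round 4 (k=2): L=49 R=225
Round 5 (k=22): L=225 R=108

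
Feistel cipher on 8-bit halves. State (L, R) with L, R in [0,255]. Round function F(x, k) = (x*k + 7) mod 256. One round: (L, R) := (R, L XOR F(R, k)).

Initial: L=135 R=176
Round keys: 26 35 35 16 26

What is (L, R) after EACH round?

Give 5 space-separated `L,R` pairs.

Round 1 (k=26): L=176 R=96
Round 2 (k=35): L=96 R=151
Round 3 (k=35): L=151 R=204
Round 4 (k=16): L=204 R=80
Round 5 (k=26): L=80 R=235

Answer: 176,96 96,151 151,204 204,80 80,235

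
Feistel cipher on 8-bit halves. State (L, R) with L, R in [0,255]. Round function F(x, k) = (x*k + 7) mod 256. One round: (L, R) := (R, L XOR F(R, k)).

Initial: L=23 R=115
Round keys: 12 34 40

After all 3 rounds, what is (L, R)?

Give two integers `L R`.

Answer: 12 155

Derivation:
Round 1 (k=12): L=115 R=124
Round 2 (k=34): L=124 R=12
Round 3 (k=40): L=12 R=155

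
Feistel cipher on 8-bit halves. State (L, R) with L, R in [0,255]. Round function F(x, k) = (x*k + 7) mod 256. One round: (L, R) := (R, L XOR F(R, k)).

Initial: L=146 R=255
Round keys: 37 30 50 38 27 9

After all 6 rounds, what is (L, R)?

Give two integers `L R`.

Round 1 (k=37): L=255 R=112
Round 2 (k=30): L=112 R=216
Round 3 (k=50): L=216 R=71
Round 4 (k=38): L=71 R=73
Round 5 (k=27): L=73 R=253
Round 6 (k=9): L=253 R=165

Answer: 253 165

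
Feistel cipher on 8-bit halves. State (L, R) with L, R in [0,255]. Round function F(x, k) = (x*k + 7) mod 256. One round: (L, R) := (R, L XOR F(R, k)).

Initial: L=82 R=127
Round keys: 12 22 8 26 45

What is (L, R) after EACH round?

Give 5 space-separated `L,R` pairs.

Round 1 (k=12): L=127 R=169
Round 2 (k=22): L=169 R=242
Round 3 (k=8): L=242 R=62
Round 4 (k=26): L=62 R=161
Round 5 (k=45): L=161 R=106

Answer: 127,169 169,242 242,62 62,161 161,106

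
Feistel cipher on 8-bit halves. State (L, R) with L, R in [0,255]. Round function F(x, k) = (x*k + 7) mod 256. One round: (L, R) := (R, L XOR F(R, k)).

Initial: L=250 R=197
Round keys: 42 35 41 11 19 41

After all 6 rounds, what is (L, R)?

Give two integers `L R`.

Answer: 221 237

Derivation:
Round 1 (k=42): L=197 R=163
Round 2 (k=35): L=163 R=149
Round 3 (k=41): L=149 R=71
Round 4 (k=11): L=71 R=129
Round 5 (k=19): L=129 R=221
Round 6 (k=41): L=221 R=237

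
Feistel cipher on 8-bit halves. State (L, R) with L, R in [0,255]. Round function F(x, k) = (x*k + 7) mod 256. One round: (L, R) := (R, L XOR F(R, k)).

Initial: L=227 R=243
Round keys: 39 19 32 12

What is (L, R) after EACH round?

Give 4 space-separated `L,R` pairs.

Round 1 (k=39): L=243 R=239
Round 2 (k=19): L=239 R=55
Round 3 (k=32): L=55 R=8
Round 4 (k=12): L=8 R=80

Answer: 243,239 239,55 55,8 8,80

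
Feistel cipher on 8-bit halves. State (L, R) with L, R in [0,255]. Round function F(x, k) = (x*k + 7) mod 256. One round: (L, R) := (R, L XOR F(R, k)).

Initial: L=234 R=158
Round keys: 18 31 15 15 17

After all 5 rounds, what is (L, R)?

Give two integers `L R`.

Answer: 153 190

Derivation:
Round 1 (k=18): L=158 R=201
Round 2 (k=31): L=201 R=192
Round 3 (k=15): L=192 R=142
Round 4 (k=15): L=142 R=153
Round 5 (k=17): L=153 R=190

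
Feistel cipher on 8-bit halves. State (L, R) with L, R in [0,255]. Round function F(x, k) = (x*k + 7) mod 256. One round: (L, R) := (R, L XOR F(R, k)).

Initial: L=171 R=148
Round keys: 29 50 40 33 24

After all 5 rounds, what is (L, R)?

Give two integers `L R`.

Answer: 213 96

Derivation:
Round 1 (k=29): L=148 R=96
Round 2 (k=50): L=96 R=83
Round 3 (k=40): L=83 R=159
Round 4 (k=33): L=159 R=213
Round 5 (k=24): L=213 R=96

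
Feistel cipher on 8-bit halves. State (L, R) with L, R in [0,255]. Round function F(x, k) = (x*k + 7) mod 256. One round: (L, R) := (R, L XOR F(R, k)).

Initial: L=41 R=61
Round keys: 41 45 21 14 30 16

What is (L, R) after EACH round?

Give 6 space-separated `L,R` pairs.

Answer: 61,229 229,117 117,69 69,184 184,210 210,159

Derivation:
Round 1 (k=41): L=61 R=229
Round 2 (k=45): L=229 R=117
Round 3 (k=21): L=117 R=69
Round 4 (k=14): L=69 R=184
Round 5 (k=30): L=184 R=210
Round 6 (k=16): L=210 R=159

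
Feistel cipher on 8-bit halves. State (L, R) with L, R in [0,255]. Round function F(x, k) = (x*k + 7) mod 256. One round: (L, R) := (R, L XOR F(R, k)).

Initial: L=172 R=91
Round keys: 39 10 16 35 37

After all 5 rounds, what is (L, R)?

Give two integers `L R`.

Answer: 24 240

Derivation:
Round 1 (k=39): L=91 R=72
Round 2 (k=10): L=72 R=140
Round 3 (k=16): L=140 R=143
Round 4 (k=35): L=143 R=24
Round 5 (k=37): L=24 R=240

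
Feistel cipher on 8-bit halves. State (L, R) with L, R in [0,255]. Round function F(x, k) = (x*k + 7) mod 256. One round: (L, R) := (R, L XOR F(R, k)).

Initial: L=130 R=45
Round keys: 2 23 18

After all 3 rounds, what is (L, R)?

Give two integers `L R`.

Answer: 65 122

Derivation:
Round 1 (k=2): L=45 R=227
Round 2 (k=23): L=227 R=65
Round 3 (k=18): L=65 R=122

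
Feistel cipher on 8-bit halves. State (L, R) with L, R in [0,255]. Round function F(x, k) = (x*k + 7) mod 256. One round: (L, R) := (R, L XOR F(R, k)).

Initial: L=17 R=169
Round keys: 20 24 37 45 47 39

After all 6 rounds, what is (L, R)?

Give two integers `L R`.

Answer: 108 23

Derivation:
Round 1 (k=20): L=169 R=42
Round 2 (k=24): L=42 R=94
Round 3 (k=37): L=94 R=183
Round 4 (k=45): L=183 R=108
Round 5 (k=47): L=108 R=108
Round 6 (k=39): L=108 R=23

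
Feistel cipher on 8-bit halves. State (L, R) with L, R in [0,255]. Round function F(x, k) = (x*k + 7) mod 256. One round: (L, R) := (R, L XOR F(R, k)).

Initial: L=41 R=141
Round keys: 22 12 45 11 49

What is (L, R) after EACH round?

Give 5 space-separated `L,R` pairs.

Round 1 (k=22): L=141 R=12
Round 2 (k=12): L=12 R=26
Round 3 (k=45): L=26 R=149
Round 4 (k=11): L=149 R=116
Round 5 (k=49): L=116 R=174

Answer: 141,12 12,26 26,149 149,116 116,174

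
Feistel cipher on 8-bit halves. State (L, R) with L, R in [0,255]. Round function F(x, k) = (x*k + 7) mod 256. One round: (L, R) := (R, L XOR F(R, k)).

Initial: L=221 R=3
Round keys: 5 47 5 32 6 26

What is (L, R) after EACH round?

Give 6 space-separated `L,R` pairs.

Answer: 3,203 203,79 79,89 89,104 104,46 46,219

Derivation:
Round 1 (k=5): L=3 R=203
Round 2 (k=47): L=203 R=79
Round 3 (k=5): L=79 R=89
Round 4 (k=32): L=89 R=104
Round 5 (k=6): L=104 R=46
Round 6 (k=26): L=46 R=219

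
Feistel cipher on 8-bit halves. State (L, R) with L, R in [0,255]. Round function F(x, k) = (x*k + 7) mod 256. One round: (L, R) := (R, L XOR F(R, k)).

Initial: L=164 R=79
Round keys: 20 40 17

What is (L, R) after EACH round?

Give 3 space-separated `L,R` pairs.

Round 1 (k=20): L=79 R=151
Round 2 (k=40): L=151 R=208
Round 3 (k=17): L=208 R=64

Answer: 79,151 151,208 208,64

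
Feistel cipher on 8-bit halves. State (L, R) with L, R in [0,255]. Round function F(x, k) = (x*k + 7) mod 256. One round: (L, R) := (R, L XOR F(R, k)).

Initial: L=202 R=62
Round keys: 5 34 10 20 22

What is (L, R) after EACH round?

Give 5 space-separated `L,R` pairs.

Answer: 62,247 247,235 235,194 194,196 196,29

Derivation:
Round 1 (k=5): L=62 R=247
Round 2 (k=34): L=247 R=235
Round 3 (k=10): L=235 R=194
Round 4 (k=20): L=194 R=196
Round 5 (k=22): L=196 R=29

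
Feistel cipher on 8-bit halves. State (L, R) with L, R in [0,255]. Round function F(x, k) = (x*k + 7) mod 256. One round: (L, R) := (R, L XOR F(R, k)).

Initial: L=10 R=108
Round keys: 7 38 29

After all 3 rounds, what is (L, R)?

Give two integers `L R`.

Round 1 (k=7): L=108 R=241
Round 2 (k=38): L=241 R=161
Round 3 (k=29): L=161 R=181

Answer: 161 181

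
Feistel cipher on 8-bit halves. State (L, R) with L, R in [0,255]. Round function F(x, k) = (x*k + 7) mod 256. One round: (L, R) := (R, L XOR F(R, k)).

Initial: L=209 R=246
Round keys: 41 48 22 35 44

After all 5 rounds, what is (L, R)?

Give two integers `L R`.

Round 1 (k=41): L=246 R=188
Round 2 (k=48): L=188 R=177
Round 3 (k=22): L=177 R=129
Round 4 (k=35): L=129 R=27
Round 5 (k=44): L=27 R=42

Answer: 27 42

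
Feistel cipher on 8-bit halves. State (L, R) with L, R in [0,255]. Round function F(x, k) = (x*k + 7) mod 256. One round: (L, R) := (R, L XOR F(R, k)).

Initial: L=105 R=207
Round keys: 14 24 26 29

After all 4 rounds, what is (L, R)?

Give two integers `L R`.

Round 1 (k=14): L=207 R=48
Round 2 (k=24): L=48 R=72
Round 3 (k=26): L=72 R=103
Round 4 (k=29): L=103 R=250

Answer: 103 250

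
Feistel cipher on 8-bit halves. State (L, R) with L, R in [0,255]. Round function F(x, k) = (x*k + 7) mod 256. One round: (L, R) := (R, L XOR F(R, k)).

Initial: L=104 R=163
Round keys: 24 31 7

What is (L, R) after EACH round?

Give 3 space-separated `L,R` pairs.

Answer: 163,39 39,99 99,155

Derivation:
Round 1 (k=24): L=163 R=39
Round 2 (k=31): L=39 R=99
Round 3 (k=7): L=99 R=155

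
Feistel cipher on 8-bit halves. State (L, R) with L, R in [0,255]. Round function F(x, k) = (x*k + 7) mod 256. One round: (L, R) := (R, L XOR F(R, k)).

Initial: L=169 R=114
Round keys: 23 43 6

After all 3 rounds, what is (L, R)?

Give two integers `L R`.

Round 1 (k=23): L=114 R=236
Round 2 (k=43): L=236 R=217
Round 3 (k=6): L=217 R=241

Answer: 217 241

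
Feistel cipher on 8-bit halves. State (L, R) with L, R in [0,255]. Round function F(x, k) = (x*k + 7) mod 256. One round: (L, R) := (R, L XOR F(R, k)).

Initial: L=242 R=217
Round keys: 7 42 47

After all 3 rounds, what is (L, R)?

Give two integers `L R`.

Round 1 (k=7): L=217 R=4
Round 2 (k=42): L=4 R=118
Round 3 (k=47): L=118 R=181

Answer: 118 181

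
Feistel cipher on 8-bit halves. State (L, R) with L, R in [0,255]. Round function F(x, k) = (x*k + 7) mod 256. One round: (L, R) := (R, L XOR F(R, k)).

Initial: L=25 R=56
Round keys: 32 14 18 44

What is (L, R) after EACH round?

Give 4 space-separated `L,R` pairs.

Answer: 56,30 30,147 147,67 67,24

Derivation:
Round 1 (k=32): L=56 R=30
Round 2 (k=14): L=30 R=147
Round 3 (k=18): L=147 R=67
Round 4 (k=44): L=67 R=24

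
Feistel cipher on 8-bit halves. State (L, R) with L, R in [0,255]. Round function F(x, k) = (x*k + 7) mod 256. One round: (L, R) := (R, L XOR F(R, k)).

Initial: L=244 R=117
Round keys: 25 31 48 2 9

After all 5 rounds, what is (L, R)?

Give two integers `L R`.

Answer: 39 129

Derivation:
Round 1 (k=25): L=117 R=128
Round 2 (k=31): L=128 R=242
Round 3 (k=48): L=242 R=231
Round 4 (k=2): L=231 R=39
Round 5 (k=9): L=39 R=129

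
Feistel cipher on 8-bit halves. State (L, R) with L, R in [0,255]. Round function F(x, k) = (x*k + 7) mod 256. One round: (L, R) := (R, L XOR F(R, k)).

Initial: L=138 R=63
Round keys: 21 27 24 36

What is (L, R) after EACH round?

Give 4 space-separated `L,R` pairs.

Round 1 (k=21): L=63 R=184
Round 2 (k=27): L=184 R=80
Round 3 (k=24): L=80 R=63
Round 4 (k=36): L=63 R=179

Answer: 63,184 184,80 80,63 63,179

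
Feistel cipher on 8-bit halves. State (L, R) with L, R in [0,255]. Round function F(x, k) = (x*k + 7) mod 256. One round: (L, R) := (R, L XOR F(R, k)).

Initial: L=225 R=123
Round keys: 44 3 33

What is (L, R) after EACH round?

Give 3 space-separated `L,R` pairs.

Round 1 (k=44): L=123 R=202
Round 2 (k=3): L=202 R=30
Round 3 (k=33): L=30 R=47

Answer: 123,202 202,30 30,47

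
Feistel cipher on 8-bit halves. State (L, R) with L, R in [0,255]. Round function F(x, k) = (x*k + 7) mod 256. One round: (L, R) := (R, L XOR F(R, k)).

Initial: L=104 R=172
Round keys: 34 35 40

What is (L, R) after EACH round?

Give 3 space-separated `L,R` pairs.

Round 1 (k=34): L=172 R=183
Round 2 (k=35): L=183 R=160
Round 3 (k=40): L=160 R=176

Answer: 172,183 183,160 160,176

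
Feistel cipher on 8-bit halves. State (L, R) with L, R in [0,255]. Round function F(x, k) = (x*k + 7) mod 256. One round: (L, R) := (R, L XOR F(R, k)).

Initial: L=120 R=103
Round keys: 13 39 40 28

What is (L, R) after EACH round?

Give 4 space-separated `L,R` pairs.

Round 1 (k=13): L=103 R=58
Round 2 (k=39): L=58 R=186
Round 3 (k=40): L=186 R=45
Round 4 (k=28): L=45 R=73

Answer: 103,58 58,186 186,45 45,73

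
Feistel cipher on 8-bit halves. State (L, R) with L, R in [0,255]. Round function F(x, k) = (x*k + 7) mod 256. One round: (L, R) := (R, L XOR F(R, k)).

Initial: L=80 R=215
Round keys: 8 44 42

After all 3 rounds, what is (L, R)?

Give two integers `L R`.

Round 1 (k=8): L=215 R=239
Round 2 (k=44): L=239 R=204
Round 3 (k=42): L=204 R=144

Answer: 204 144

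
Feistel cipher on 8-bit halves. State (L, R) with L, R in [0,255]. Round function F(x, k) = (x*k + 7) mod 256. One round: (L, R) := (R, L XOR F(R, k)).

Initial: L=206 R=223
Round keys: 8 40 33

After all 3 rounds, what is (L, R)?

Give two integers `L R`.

Round 1 (k=8): L=223 R=49
Round 2 (k=40): L=49 R=112
Round 3 (k=33): L=112 R=70

Answer: 112 70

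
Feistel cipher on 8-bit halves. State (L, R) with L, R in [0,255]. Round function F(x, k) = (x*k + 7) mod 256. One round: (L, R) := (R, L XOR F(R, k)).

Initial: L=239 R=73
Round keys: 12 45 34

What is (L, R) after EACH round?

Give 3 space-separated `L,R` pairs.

Round 1 (k=12): L=73 R=156
Round 2 (k=45): L=156 R=58
Round 3 (k=34): L=58 R=39

Answer: 73,156 156,58 58,39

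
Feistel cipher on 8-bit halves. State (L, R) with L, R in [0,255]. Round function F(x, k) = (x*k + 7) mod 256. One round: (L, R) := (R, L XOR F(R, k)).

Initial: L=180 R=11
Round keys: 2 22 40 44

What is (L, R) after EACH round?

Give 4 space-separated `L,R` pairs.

Round 1 (k=2): L=11 R=169
Round 2 (k=22): L=169 R=134
Round 3 (k=40): L=134 R=94
Round 4 (k=44): L=94 R=169

Answer: 11,169 169,134 134,94 94,169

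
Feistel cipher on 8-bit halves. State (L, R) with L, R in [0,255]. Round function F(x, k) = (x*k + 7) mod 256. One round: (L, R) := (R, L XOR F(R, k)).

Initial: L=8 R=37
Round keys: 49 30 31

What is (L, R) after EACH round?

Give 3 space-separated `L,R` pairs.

Round 1 (k=49): L=37 R=20
Round 2 (k=30): L=20 R=122
Round 3 (k=31): L=122 R=217

Answer: 37,20 20,122 122,217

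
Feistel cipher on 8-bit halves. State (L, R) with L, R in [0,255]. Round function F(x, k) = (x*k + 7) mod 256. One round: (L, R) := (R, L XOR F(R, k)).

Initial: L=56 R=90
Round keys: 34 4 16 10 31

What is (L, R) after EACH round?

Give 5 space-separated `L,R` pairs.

Answer: 90,195 195,73 73,84 84,6 6,149

Derivation:
Round 1 (k=34): L=90 R=195
Round 2 (k=4): L=195 R=73
Round 3 (k=16): L=73 R=84
Round 4 (k=10): L=84 R=6
Round 5 (k=31): L=6 R=149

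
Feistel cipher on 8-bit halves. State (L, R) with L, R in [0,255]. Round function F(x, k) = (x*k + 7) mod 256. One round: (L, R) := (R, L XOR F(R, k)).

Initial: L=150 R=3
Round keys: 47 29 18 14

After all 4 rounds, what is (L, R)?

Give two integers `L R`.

Answer: 169 7

Derivation:
Round 1 (k=47): L=3 R=2
Round 2 (k=29): L=2 R=66
Round 3 (k=18): L=66 R=169
Round 4 (k=14): L=169 R=7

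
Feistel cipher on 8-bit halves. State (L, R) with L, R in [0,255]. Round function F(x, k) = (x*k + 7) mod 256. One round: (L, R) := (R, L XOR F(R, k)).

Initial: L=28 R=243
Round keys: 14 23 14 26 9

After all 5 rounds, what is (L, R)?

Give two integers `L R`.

Answer: 246 245

Derivation:
Round 1 (k=14): L=243 R=77
Round 2 (k=23): L=77 R=1
Round 3 (k=14): L=1 R=88
Round 4 (k=26): L=88 R=246
Round 5 (k=9): L=246 R=245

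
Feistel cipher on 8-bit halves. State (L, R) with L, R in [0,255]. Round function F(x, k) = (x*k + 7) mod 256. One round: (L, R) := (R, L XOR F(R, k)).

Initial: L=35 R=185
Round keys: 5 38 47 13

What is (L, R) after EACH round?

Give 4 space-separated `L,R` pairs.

Answer: 185,135 135,168 168,88 88,215

Derivation:
Round 1 (k=5): L=185 R=135
Round 2 (k=38): L=135 R=168
Round 3 (k=47): L=168 R=88
Round 4 (k=13): L=88 R=215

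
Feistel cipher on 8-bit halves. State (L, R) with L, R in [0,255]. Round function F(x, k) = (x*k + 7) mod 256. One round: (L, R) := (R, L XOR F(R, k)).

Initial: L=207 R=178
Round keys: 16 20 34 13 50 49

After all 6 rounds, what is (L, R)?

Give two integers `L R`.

Round 1 (k=16): L=178 R=232
Round 2 (k=20): L=232 R=149
Round 3 (k=34): L=149 R=57
Round 4 (k=13): L=57 R=121
Round 5 (k=50): L=121 R=144
Round 6 (k=49): L=144 R=238

Answer: 144 238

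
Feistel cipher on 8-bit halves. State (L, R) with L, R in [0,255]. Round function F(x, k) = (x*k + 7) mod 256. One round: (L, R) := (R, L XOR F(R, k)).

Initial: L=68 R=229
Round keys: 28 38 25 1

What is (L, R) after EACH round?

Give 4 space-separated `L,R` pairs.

Round 1 (k=28): L=229 R=87
Round 2 (k=38): L=87 R=20
Round 3 (k=25): L=20 R=172
Round 4 (k=1): L=172 R=167

Answer: 229,87 87,20 20,172 172,167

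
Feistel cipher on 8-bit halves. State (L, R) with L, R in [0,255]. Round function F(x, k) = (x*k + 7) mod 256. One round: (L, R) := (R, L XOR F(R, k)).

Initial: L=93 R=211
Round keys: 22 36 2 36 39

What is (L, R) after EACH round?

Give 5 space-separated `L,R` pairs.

Round 1 (k=22): L=211 R=116
Round 2 (k=36): L=116 R=132
Round 3 (k=2): L=132 R=123
Round 4 (k=36): L=123 R=215
Round 5 (k=39): L=215 R=179

Answer: 211,116 116,132 132,123 123,215 215,179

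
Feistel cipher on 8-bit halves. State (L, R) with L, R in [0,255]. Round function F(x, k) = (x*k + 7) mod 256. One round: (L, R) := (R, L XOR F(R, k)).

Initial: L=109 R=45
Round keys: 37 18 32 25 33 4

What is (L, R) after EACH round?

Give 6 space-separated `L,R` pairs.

Answer: 45,229 229,12 12,98 98,149 149,94 94,234

Derivation:
Round 1 (k=37): L=45 R=229
Round 2 (k=18): L=229 R=12
Round 3 (k=32): L=12 R=98
Round 4 (k=25): L=98 R=149
Round 5 (k=33): L=149 R=94
Round 6 (k=4): L=94 R=234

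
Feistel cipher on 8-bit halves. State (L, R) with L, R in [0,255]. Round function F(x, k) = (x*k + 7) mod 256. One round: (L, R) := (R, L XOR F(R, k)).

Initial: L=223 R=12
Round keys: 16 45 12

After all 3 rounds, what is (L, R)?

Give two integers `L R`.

Round 1 (k=16): L=12 R=24
Round 2 (k=45): L=24 R=51
Round 3 (k=12): L=51 R=115

Answer: 51 115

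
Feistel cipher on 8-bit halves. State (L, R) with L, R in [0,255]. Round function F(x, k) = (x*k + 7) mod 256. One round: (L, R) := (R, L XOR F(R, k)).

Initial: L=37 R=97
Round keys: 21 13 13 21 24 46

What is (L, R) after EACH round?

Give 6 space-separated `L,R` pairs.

Round 1 (k=21): L=97 R=217
Round 2 (k=13): L=217 R=109
Round 3 (k=13): L=109 R=73
Round 4 (k=21): L=73 R=105
Round 5 (k=24): L=105 R=150
Round 6 (k=46): L=150 R=146

Answer: 97,217 217,109 109,73 73,105 105,150 150,146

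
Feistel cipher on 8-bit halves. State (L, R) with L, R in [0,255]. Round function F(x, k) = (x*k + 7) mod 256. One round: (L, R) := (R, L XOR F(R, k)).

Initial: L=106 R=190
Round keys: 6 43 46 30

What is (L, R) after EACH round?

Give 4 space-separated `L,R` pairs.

Round 1 (k=6): L=190 R=17
Round 2 (k=43): L=17 R=92
Round 3 (k=46): L=92 R=158
Round 4 (k=30): L=158 R=215

Answer: 190,17 17,92 92,158 158,215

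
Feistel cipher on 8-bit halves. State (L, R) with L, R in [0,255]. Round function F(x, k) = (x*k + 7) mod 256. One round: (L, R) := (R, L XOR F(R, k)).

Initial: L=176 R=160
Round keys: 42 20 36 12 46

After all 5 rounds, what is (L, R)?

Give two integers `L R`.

Round 1 (k=42): L=160 R=247
Round 2 (k=20): L=247 R=243
Round 3 (k=36): L=243 R=196
Round 4 (k=12): L=196 R=196
Round 5 (k=46): L=196 R=251

Answer: 196 251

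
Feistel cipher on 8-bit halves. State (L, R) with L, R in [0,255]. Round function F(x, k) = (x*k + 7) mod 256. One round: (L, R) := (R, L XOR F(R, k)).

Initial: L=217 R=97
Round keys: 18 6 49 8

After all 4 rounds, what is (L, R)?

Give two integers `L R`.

Answer: 141 9

Derivation:
Round 1 (k=18): L=97 R=0
Round 2 (k=6): L=0 R=102
Round 3 (k=49): L=102 R=141
Round 4 (k=8): L=141 R=9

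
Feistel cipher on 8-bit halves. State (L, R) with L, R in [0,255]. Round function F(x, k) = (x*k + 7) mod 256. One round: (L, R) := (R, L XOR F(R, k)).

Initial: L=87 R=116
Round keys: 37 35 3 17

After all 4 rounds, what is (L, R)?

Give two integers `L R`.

Answer: 8 160

Derivation:
Round 1 (k=37): L=116 R=156
Round 2 (k=35): L=156 R=47
Round 3 (k=3): L=47 R=8
Round 4 (k=17): L=8 R=160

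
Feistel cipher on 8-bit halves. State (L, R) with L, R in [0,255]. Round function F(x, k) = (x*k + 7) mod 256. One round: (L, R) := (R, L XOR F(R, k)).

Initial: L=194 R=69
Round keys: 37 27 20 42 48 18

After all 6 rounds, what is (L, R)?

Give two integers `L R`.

Round 1 (k=37): L=69 R=194
Round 2 (k=27): L=194 R=56
Round 3 (k=20): L=56 R=165
Round 4 (k=42): L=165 R=33
Round 5 (k=48): L=33 R=146
Round 6 (k=18): L=146 R=106

Answer: 146 106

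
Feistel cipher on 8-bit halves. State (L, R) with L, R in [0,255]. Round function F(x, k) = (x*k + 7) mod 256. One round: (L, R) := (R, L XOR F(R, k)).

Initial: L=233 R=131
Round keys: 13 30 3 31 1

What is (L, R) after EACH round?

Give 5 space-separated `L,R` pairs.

Round 1 (k=13): L=131 R=71
Round 2 (k=30): L=71 R=218
Round 3 (k=3): L=218 R=210
Round 4 (k=31): L=210 R=175
Round 5 (k=1): L=175 R=100

Answer: 131,71 71,218 218,210 210,175 175,100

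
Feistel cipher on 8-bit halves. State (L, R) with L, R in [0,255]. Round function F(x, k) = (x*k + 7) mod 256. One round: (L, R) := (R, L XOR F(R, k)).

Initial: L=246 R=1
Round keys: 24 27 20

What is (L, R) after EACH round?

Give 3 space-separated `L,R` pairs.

Round 1 (k=24): L=1 R=233
Round 2 (k=27): L=233 R=155
Round 3 (k=20): L=155 R=202

Answer: 1,233 233,155 155,202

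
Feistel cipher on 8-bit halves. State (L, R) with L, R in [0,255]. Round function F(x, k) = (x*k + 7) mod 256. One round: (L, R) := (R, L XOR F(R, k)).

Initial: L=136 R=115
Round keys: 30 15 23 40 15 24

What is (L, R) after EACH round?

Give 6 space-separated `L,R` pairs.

Answer: 115,9 9,253 253,203 203,66 66,46 46,21

Derivation:
Round 1 (k=30): L=115 R=9
Round 2 (k=15): L=9 R=253
Round 3 (k=23): L=253 R=203
Round 4 (k=40): L=203 R=66
Round 5 (k=15): L=66 R=46
Round 6 (k=24): L=46 R=21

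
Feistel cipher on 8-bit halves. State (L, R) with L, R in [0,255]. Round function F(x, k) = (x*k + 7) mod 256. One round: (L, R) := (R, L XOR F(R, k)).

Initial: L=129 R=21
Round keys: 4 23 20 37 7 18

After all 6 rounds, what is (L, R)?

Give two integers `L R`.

Round 1 (k=4): L=21 R=218
Round 2 (k=23): L=218 R=136
Round 3 (k=20): L=136 R=125
Round 4 (k=37): L=125 R=144
Round 5 (k=7): L=144 R=138
Round 6 (k=18): L=138 R=43

Answer: 138 43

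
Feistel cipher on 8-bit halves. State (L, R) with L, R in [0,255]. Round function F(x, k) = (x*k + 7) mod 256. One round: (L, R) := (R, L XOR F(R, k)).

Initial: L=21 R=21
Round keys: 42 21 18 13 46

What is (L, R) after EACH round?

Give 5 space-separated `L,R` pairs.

Round 1 (k=42): L=21 R=108
Round 2 (k=21): L=108 R=246
Round 3 (k=18): L=246 R=63
Round 4 (k=13): L=63 R=204
Round 5 (k=46): L=204 R=144

Answer: 21,108 108,246 246,63 63,204 204,144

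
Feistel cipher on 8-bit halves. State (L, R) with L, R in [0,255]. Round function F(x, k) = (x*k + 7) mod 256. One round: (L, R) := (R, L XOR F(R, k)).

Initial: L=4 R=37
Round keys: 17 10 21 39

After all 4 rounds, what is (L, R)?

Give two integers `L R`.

Answer: 121 228

Derivation:
Round 1 (k=17): L=37 R=120
Round 2 (k=10): L=120 R=146
Round 3 (k=21): L=146 R=121
Round 4 (k=39): L=121 R=228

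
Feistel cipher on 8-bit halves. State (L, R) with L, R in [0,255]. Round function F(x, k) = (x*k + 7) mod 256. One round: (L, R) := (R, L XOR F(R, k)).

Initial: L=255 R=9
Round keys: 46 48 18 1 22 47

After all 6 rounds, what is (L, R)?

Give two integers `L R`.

Answer: 34 11

Derivation:
Round 1 (k=46): L=9 R=90
Round 2 (k=48): L=90 R=238
Round 3 (k=18): L=238 R=153
Round 4 (k=1): L=153 R=78
Round 5 (k=22): L=78 R=34
Round 6 (k=47): L=34 R=11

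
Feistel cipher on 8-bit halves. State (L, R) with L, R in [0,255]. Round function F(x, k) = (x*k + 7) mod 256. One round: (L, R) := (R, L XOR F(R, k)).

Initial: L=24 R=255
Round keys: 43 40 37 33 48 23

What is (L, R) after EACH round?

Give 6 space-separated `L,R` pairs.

Answer: 255,196 196,88 88,123 123,186 186,156 156,177

Derivation:
Round 1 (k=43): L=255 R=196
Round 2 (k=40): L=196 R=88
Round 3 (k=37): L=88 R=123
Round 4 (k=33): L=123 R=186
Round 5 (k=48): L=186 R=156
Round 6 (k=23): L=156 R=177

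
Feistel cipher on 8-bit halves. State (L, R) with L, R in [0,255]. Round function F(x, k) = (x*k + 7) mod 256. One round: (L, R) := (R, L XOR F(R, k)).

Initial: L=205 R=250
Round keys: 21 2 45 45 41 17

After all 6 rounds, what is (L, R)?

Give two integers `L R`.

Round 1 (k=21): L=250 R=68
Round 2 (k=2): L=68 R=117
Round 3 (k=45): L=117 R=220
Round 4 (k=45): L=220 R=198
Round 5 (k=41): L=198 R=97
Round 6 (k=17): L=97 R=190

Answer: 97 190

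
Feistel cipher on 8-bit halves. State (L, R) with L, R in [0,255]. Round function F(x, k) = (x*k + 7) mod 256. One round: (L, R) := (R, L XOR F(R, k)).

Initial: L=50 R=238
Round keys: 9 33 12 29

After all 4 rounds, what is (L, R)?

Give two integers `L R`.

Answer: 144 135

Derivation:
Round 1 (k=9): L=238 R=87
Round 2 (k=33): L=87 R=208
Round 3 (k=12): L=208 R=144
Round 4 (k=29): L=144 R=135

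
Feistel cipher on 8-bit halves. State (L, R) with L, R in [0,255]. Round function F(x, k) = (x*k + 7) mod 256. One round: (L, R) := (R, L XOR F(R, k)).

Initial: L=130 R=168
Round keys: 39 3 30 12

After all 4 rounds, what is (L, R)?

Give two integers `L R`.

Round 1 (k=39): L=168 R=29
Round 2 (k=3): L=29 R=246
Round 3 (k=30): L=246 R=198
Round 4 (k=12): L=198 R=185

Answer: 198 185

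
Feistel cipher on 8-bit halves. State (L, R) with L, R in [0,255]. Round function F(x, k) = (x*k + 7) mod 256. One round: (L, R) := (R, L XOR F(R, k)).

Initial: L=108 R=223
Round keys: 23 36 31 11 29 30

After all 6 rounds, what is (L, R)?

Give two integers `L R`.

Answer: 132 95

Derivation:
Round 1 (k=23): L=223 R=124
Round 2 (k=36): L=124 R=168
Round 3 (k=31): L=168 R=35
Round 4 (k=11): L=35 R=32
Round 5 (k=29): L=32 R=132
Round 6 (k=30): L=132 R=95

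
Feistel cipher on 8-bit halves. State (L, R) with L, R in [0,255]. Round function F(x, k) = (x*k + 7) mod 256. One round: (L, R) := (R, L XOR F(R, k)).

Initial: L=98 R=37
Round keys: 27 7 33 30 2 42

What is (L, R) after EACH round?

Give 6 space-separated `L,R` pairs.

Answer: 37,140 140,254 254,73 73,107 107,148 148,36

Derivation:
Round 1 (k=27): L=37 R=140
Round 2 (k=7): L=140 R=254
Round 3 (k=33): L=254 R=73
Round 4 (k=30): L=73 R=107
Round 5 (k=2): L=107 R=148
Round 6 (k=42): L=148 R=36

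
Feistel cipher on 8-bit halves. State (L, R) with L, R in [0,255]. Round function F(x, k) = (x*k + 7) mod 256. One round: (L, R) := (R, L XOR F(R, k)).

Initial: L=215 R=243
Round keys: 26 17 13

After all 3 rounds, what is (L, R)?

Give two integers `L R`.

Round 1 (k=26): L=243 R=98
Round 2 (k=17): L=98 R=122
Round 3 (k=13): L=122 R=91

Answer: 122 91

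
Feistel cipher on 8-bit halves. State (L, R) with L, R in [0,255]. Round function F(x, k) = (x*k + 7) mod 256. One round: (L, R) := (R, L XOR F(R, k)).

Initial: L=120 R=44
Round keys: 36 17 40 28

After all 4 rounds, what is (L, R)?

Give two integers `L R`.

Answer: 216 205

Derivation:
Round 1 (k=36): L=44 R=79
Round 2 (k=17): L=79 R=106
Round 3 (k=40): L=106 R=216
Round 4 (k=28): L=216 R=205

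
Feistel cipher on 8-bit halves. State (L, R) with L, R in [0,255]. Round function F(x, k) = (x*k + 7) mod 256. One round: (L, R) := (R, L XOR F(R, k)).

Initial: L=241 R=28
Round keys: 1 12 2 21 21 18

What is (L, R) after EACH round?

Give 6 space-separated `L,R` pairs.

Round 1 (k=1): L=28 R=210
Round 2 (k=12): L=210 R=195
Round 3 (k=2): L=195 R=95
Round 4 (k=21): L=95 R=17
Round 5 (k=21): L=17 R=51
Round 6 (k=18): L=51 R=140

Answer: 28,210 210,195 195,95 95,17 17,51 51,140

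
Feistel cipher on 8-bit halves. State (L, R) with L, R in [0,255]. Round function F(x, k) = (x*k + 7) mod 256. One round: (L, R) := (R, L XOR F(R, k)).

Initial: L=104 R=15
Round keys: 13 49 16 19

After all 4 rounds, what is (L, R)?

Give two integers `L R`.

Round 1 (k=13): L=15 R=162
Round 2 (k=49): L=162 R=6
Round 3 (k=16): L=6 R=197
Round 4 (k=19): L=197 R=160

Answer: 197 160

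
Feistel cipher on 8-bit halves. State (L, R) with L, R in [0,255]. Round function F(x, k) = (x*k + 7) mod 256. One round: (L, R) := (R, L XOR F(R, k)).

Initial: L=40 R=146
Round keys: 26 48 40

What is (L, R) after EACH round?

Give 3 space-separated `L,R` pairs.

Round 1 (k=26): L=146 R=243
Round 2 (k=48): L=243 R=5
Round 3 (k=40): L=5 R=60

Answer: 146,243 243,5 5,60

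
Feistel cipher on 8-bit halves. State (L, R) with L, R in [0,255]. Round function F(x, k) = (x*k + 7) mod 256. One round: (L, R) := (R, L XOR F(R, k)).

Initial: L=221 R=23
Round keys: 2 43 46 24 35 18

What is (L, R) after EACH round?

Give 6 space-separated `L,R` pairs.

Round 1 (k=2): L=23 R=232
Round 2 (k=43): L=232 R=232
Round 3 (k=46): L=232 R=95
Round 4 (k=24): L=95 R=7
Round 5 (k=35): L=7 R=163
Round 6 (k=18): L=163 R=122

Answer: 23,232 232,232 232,95 95,7 7,163 163,122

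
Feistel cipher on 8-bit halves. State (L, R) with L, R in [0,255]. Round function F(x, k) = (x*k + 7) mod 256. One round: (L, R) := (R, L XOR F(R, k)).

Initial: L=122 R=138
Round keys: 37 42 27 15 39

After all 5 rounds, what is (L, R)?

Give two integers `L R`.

Round 1 (k=37): L=138 R=131
Round 2 (k=42): L=131 R=15
Round 3 (k=27): L=15 R=31
Round 4 (k=15): L=31 R=215
Round 5 (k=39): L=215 R=215

Answer: 215 215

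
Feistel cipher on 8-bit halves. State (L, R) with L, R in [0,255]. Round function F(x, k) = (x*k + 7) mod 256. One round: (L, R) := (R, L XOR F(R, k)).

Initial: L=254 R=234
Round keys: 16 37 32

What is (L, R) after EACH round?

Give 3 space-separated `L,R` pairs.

Round 1 (k=16): L=234 R=89
Round 2 (k=37): L=89 R=14
Round 3 (k=32): L=14 R=158

Answer: 234,89 89,14 14,158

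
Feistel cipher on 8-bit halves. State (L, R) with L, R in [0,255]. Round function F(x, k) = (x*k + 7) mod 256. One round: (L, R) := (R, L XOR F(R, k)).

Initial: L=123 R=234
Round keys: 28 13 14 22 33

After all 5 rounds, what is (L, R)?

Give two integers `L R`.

Round 1 (k=28): L=234 R=228
Round 2 (k=13): L=228 R=113
Round 3 (k=14): L=113 R=209
Round 4 (k=22): L=209 R=140
Round 5 (k=33): L=140 R=194

Answer: 140 194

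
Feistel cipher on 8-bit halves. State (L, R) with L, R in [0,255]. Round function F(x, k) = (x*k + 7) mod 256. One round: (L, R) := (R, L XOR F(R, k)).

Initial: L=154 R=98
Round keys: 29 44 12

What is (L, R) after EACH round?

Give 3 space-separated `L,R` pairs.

Round 1 (k=29): L=98 R=187
Round 2 (k=44): L=187 R=73
Round 3 (k=12): L=73 R=200

Answer: 98,187 187,73 73,200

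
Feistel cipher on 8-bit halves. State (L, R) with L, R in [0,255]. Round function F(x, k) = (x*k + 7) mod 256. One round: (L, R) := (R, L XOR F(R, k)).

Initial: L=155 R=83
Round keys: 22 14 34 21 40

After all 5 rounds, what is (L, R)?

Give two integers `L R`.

Answer: 208 18

Derivation:
Round 1 (k=22): L=83 R=178
Round 2 (k=14): L=178 R=144
Round 3 (k=34): L=144 R=149
Round 4 (k=21): L=149 R=208
Round 5 (k=40): L=208 R=18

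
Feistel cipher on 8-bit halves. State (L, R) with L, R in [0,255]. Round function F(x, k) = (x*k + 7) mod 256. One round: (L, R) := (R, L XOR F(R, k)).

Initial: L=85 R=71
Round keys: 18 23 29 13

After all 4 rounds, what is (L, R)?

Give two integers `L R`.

Answer: 231 178

Derivation:
Round 1 (k=18): L=71 R=80
Round 2 (k=23): L=80 R=112
Round 3 (k=29): L=112 R=231
Round 4 (k=13): L=231 R=178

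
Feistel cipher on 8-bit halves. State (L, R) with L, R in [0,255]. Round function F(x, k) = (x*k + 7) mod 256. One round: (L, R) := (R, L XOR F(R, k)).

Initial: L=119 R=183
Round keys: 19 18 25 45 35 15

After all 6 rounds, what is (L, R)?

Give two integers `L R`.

Answer: 74 190

Derivation:
Round 1 (k=19): L=183 R=235
Round 2 (k=18): L=235 R=58
Round 3 (k=25): L=58 R=90
Round 4 (k=45): L=90 R=227
Round 5 (k=35): L=227 R=74
Round 6 (k=15): L=74 R=190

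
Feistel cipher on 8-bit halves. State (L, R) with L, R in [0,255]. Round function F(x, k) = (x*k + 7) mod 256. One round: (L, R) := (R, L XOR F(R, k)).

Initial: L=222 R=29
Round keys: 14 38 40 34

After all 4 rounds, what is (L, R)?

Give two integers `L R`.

Answer: 228 171

Derivation:
Round 1 (k=14): L=29 R=67
Round 2 (k=38): L=67 R=228
Round 3 (k=40): L=228 R=228
Round 4 (k=34): L=228 R=171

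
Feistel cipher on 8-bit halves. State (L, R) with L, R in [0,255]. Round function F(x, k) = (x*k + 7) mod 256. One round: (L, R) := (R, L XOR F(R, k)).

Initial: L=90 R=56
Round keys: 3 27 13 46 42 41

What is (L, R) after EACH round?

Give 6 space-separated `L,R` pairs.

Answer: 56,245 245,230 230,64 64,97 97,177 177,1

Derivation:
Round 1 (k=3): L=56 R=245
Round 2 (k=27): L=245 R=230
Round 3 (k=13): L=230 R=64
Round 4 (k=46): L=64 R=97
Round 5 (k=42): L=97 R=177
Round 6 (k=41): L=177 R=1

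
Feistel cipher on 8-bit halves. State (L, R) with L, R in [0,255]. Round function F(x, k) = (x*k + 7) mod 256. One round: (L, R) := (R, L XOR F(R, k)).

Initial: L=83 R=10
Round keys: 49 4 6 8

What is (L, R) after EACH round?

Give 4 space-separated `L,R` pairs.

Answer: 10,162 162,133 133,135 135,186

Derivation:
Round 1 (k=49): L=10 R=162
Round 2 (k=4): L=162 R=133
Round 3 (k=6): L=133 R=135
Round 4 (k=8): L=135 R=186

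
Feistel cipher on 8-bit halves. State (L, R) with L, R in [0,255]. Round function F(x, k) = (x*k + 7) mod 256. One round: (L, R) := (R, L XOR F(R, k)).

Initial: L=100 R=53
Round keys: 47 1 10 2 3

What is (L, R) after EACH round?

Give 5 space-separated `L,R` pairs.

Answer: 53,166 166,152 152,81 81,49 49,203

Derivation:
Round 1 (k=47): L=53 R=166
Round 2 (k=1): L=166 R=152
Round 3 (k=10): L=152 R=81
Round 4 (k=2): L=81 R=49
Round 5 (k=3): L=49 R=203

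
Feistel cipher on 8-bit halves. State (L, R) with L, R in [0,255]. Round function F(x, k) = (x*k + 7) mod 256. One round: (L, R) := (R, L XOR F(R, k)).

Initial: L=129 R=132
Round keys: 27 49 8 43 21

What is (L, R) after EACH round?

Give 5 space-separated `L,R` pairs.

Answer: 132,114 114,93 93,157 157,59 59,67

Derivation:
Round 1 (k=27): L=132 R=114
Round 2 (k=49): L=114 R=93
Round 3 (k=8): L=93 R=157
Round 4 (k=43): L=157 R=59
Round 5 (k=21): L=59 R=67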